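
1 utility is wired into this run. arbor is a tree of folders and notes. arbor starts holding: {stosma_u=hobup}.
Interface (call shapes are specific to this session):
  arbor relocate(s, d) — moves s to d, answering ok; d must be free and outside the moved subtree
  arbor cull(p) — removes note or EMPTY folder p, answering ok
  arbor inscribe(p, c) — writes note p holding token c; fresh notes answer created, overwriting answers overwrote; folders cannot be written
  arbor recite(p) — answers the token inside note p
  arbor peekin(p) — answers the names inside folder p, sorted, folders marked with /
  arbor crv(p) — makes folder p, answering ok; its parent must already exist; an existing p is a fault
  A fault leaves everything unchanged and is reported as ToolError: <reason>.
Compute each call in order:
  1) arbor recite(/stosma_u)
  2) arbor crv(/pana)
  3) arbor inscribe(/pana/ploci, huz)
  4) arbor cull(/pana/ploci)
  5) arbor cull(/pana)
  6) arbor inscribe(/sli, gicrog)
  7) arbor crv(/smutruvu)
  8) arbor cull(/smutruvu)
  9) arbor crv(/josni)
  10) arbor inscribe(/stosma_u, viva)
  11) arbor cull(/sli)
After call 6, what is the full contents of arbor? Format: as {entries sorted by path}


Answer: {sli=gicrog, stosma_u=hobup}

Derivation:
// arbor recite(/stosma_u) -> hobup
// arbor crv(/pana) -> ok
// arbor inscribe(/pana/ploci, huz) -> created
// arbor cull(/pana/ploci) -> ok
// arbor cull(/pana) -> ok
// arbor inscribe(/sli, gicrog) -> created
// arbor crv(/smutruvu) -> ok
// arbor cull(/smutruvu) -> ok
// arbor crv(/josni) -> ok
// arbor inscribe(/stosma_u, viva) -> overwrote
// arbor cull(/sli) -> ok


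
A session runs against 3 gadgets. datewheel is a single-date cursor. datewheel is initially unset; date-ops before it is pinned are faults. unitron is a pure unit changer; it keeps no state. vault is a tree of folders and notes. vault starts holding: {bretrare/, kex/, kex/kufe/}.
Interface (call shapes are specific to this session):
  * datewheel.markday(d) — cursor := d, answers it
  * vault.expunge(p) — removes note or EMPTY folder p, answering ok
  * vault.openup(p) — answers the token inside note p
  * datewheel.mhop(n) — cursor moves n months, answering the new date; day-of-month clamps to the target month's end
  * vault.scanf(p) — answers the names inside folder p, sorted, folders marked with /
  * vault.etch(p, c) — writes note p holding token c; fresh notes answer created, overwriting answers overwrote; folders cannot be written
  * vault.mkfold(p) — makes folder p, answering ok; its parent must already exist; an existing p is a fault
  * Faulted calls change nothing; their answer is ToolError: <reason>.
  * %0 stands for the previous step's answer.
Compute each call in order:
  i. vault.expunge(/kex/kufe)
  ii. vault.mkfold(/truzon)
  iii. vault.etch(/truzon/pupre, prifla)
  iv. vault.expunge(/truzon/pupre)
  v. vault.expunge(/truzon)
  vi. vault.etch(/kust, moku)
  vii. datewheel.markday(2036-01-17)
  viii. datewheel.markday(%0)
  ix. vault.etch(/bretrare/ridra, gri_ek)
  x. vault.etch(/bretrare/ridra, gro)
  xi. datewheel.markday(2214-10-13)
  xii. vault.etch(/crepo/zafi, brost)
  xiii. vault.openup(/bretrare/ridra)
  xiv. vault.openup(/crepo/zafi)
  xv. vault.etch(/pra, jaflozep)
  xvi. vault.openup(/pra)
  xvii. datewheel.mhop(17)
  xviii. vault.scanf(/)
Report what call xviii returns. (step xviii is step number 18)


Answer: [bretrare/, kex/, kust, pra]

Derivation:
>> vault.expunge(p='/kex/kufe')
<< ok
>> vault.mkfold(p='/truzon')
<< ok
>> vault.etch(p='/truzon/pupre', c='prifla')
<< created
>> vault.expunge(p='/truzon/pupre')
<< ok
>> vault.expunge(p='/truzon')
<< ok
>> vault.etch(p='/kust', c='moku')
<< created
>> datewheel.markday(d='2036-01-17')
<< 2036-01-17
>> datewheel.markday(d='%0')
<< 2036-01-17
>> vault.etch(p='/bretrare/ridra', c='gri_ek')
<< created
>> vault.etch(p='/bretrare/ridra', c='gro')
<< overwrote
>> datewheel.markday(d='2214-10-13')
<< 2214-10-13
>> vault.etch(p='/crepo/zafi', c='brost')
<< ToolError: no parent
>> vault.openup(p='/bretrare/ridra')
<< gro
>> vault.openup(p='/crepo/zafi')
<< ToolError: not found
>> vault.etch(p='/pra', c='jaflozep')
<< created
>> vault.openup(p='/pra')
<< jaflozep
>> datewheel.mhop(n='17')
<< 2216-03-13
>> vault.scanf(p='/')
<< [bretrare/, kex/, kust, pra]


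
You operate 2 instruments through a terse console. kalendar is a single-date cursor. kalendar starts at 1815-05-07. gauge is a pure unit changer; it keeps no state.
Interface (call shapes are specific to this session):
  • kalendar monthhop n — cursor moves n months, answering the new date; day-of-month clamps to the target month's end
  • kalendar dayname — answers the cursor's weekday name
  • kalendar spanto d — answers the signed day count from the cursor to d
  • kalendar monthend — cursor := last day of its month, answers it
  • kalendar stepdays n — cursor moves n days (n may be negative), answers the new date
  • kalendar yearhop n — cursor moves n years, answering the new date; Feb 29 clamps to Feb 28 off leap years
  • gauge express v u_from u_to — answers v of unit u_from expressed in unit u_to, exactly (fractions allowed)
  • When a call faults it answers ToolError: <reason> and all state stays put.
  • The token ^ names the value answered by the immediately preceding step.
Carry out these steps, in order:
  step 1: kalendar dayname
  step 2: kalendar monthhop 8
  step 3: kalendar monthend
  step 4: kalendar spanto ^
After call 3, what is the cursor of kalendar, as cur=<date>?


Act: kalendar dayname[]
Obs: Sunday
Act: kalendar monthhop[n→8]
Obs: 1816-01-07
Act: kalendar monthend[]
Obs: 1816-01-31
Act: kalendar spanto[d→^]
Obs: 0

Answer: cur=1816-01-31


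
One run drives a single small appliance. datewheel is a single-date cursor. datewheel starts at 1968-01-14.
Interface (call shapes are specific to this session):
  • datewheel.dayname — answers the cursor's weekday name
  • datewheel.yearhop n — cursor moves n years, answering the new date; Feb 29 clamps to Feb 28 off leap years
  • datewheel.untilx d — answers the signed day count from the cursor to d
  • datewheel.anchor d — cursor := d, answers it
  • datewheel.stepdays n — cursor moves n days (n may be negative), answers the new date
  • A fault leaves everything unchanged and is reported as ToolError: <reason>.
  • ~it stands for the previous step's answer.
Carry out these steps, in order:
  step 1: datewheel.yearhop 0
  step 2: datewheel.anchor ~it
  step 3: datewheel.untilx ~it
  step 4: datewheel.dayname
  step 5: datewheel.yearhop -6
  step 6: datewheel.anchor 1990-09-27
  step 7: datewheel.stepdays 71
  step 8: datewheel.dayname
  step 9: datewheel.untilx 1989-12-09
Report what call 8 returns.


Answer: Friday

Derivation:
I call datewheel.yearhop using n→0, — result: 1968-01-14.
Then datewheel.anchor using d→~it, and get 1968-01-14.
I use datewheel.untilx using d→~it, and get 0.
I use datewheel.dayname, giving Sunday.
Calling datewheel.yearhop using n→-6, giving 1962-01-14.
Calling datewheel.anchor using d→1990-09-27, and get 1990-09-27.
Using datewheel.stepdays using n→71, → 1990-12-07.
I run datewheel.dayname: Friday.
Then datewheel.untilx using d→1989-12-09, which returns -363.


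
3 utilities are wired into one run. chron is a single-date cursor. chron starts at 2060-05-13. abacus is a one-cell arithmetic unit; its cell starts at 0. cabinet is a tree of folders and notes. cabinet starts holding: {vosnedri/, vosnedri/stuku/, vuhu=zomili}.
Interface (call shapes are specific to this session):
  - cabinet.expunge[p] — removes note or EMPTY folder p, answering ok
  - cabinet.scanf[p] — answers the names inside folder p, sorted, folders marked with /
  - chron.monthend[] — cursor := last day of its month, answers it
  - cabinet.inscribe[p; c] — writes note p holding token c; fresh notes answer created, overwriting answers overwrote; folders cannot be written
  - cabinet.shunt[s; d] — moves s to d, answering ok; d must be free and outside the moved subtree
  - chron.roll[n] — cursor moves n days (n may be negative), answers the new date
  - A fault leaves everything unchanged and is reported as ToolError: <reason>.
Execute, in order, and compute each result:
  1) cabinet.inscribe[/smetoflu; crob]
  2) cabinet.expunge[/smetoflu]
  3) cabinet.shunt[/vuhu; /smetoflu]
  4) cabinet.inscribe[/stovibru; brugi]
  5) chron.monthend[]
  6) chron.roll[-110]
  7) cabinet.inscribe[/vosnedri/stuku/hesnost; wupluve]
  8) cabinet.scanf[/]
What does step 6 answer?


Answer: 2060-02-11

Derivation:
-- inscribe(p=/smetoflu, c=crob) => created
-- expunge(p=/smetoflu) => ok
-- shunt(s=/vuhu, d=/smetoflu) => ok
-- inscribe(p=/stovibru, c=brugi) => created
-- monthend() => 2060-05-31
-- roll(n=-110) => 2060-02-11
-- inscribe(p=/vosnedri/stuku/hesnost, c=wupluve) => created
-- scanf(p=/) => [smetoflu, stovibru, vosnedri/]


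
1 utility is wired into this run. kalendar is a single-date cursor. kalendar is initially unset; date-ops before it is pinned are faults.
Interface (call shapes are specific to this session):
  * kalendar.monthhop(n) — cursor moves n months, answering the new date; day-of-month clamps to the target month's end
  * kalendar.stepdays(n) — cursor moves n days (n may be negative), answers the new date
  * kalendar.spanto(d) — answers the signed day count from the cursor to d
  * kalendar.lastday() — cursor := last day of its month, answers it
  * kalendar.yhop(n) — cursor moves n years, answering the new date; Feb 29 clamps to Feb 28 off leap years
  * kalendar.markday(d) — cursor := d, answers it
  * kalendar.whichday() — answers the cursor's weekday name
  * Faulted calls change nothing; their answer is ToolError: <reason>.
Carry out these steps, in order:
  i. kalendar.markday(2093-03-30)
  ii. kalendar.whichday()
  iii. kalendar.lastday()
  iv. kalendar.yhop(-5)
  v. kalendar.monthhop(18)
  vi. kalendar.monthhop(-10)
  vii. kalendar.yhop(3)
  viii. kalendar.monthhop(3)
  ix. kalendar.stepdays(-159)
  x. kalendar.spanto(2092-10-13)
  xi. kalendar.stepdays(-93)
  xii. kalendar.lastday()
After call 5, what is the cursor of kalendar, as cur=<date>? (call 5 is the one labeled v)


;; 1. kalendar.markday(d→2093-03-30) == 2093-03-30
;; 2. kalendar.whichday() == Monday
;; 3. kalendar.lastday() == 2093-03-31
;; 4. kalendar.yhop(n→-5) == 2088-03-31
;; 5. kalendar.monthhop(n→18) == 2089-09-30
;; 6. kalendar.monthhop(n→-10) == 2088-11-30
;; 7. kalendar.yhop(n→3) == 2091-11-30
;; 8. kalendar.monthhop(n→3) == 2092-02-29
;; 9. kalendar.stepdays(n→-159) == 2091-09-23
;; 10. kalendar.spanto(d→2092-10-13) == 386
;; 11. kalendar.stepdays(n→-93) == 2091-06-22
;; 12. kalendar.lastday() == 2091-06-30

Answer: cur=2089-09-30


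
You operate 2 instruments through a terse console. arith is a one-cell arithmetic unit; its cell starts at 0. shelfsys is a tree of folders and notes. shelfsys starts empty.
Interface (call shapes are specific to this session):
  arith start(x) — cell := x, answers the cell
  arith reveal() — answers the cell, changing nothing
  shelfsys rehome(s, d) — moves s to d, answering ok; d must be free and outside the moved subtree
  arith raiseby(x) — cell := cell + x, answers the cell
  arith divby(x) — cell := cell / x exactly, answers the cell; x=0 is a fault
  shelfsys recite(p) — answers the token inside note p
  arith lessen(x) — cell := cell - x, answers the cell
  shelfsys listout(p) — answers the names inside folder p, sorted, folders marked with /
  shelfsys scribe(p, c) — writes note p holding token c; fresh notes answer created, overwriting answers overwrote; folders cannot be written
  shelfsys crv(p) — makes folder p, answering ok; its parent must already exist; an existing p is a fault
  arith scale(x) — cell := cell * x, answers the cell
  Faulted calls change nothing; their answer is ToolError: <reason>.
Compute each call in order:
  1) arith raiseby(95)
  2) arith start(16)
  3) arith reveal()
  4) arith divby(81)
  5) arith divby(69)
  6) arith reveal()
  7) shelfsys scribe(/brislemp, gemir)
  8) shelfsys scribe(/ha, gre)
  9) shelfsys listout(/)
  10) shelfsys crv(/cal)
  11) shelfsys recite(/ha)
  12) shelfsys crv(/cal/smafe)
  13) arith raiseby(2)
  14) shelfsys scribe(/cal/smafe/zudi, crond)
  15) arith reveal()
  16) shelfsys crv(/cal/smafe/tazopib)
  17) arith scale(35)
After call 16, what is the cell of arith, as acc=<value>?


> arith raiseby x='95'
[out] 95
> arith start x='16'
[out] 16
> arith reveal
[out] 16
> arith divby x='81'
[out] 16/81
> arith divby x='69'
[out] 16/5589
> arith reveal
[out] 16/5589
> shelfsys scribe p='/brislemp' c='gemir'
[out] created
> shelfsys scribe p='/ha' c='gre'
[out] created
> shelfsys listout p='/'
[out] [brislemp, ha]
> shelfsys crv p='/cal'
[out] ok
> shelfsys recite p='/ha'
[out] gre
> shelfsys crv p='/cal/smafe'
[out] ok
> arith raiseby x='2'
[out] 11194/5589
> shelfsys scribe p='/cal/smafe/zudi' c='crond'
[out] created
> arith reveal
[out] 11194/5589
> shelfsys crv p='/cal/smafe/tazopib'
[out] ok
> arith scale x='35'
[out] 391790/5589

Answer: acc=11194/5589


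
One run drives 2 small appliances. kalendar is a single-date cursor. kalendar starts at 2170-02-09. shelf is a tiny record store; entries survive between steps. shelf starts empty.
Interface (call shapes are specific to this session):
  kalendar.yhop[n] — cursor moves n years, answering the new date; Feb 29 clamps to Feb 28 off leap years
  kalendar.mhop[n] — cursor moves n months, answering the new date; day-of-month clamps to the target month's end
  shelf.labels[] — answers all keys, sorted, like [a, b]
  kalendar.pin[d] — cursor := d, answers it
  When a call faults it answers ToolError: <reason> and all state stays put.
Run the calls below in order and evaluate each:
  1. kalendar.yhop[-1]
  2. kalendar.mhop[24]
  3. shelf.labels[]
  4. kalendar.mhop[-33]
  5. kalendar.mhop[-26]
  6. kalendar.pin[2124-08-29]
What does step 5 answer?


# 1. kalendar.yhop(n=-1) -> 2169-02-09
# 2. kalendar.mhop(n=24) -> 2171-02-09
# 3. shelf.labels() -> []
# 4. kalendar.mhop(n=-33) -> 2168-05-09
# 5. kalendar.mhop(n=-26) -> 2166-03-09
# 6. kalendar.pin(d=2124-08-29) -> 2124-08-29

Answer: 2166-03-09


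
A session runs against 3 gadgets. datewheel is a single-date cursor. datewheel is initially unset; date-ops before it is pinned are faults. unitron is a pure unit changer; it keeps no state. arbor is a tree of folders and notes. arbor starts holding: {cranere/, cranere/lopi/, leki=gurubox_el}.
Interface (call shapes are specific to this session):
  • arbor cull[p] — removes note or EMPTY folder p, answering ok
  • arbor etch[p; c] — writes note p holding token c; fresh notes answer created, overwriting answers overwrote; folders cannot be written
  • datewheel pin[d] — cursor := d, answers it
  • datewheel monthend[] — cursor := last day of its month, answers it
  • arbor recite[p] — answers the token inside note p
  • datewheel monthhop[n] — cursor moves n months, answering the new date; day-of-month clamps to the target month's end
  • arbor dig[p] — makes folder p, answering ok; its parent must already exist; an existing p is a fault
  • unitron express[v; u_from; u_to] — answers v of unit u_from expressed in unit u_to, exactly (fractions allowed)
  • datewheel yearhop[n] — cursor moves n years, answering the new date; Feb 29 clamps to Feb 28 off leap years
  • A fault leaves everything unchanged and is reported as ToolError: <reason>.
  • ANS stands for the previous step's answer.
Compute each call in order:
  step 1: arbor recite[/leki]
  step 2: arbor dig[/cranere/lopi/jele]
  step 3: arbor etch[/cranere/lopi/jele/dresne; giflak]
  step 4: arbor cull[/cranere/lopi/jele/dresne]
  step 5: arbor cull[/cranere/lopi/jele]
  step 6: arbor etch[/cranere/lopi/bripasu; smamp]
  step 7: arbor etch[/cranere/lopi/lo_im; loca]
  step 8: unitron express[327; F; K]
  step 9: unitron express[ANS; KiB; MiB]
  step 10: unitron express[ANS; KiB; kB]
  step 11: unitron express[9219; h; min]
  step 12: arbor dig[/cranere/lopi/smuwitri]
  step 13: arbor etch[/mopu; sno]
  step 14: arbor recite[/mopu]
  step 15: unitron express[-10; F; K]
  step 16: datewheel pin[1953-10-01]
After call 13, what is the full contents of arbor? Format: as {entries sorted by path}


> arbor recite p=/leki
:: gurubox_el
> arbor dig p=/cranere/lopi/jele
:: ok
> arbor etch p=/cranere/lopi/jele/dresne c=giflak
:: created
> arbor cull p=/cranere/lopi/jele/dresne
:: ok
> arbor cull p=/cranere/lopi/jele
:: ok
> arbor etch p=/cranere/lopi/bripasu c=smamp
:: created
> arbor etch p=/cranere/lopi/lo_im c=loca
:: created
> unitron express v=327 u_from=F u_to=K
:: 78667/180
> unitron express v=ANS u_from=KiB u_to=MiB
:: 78667/184320
> unitron express v=ANS u_from=KiB u_to=kB
:: 78667/180000
> unitron express v=9219 u_from=h u_to=min
:: 553140
> arbor dig p=/cranere/lopi/smuwitri
:: ok
> arbor etch p=/mopu c=sno
:: created
> arbor recite p=/mopu
:: sno
> unitron express v=-10 u_from=F u_to=K
:: 14989/60
> datewheel pin d=1953-10-01
:: 1953-10-01

Answer: {cranere/, cranere/lopi/, cranere/lopi/bripasu=smamp, cranere/lopi/lo_im=loca, cranere/lopi/smuwitri/, leki=gurubox_el, mopu=sno}


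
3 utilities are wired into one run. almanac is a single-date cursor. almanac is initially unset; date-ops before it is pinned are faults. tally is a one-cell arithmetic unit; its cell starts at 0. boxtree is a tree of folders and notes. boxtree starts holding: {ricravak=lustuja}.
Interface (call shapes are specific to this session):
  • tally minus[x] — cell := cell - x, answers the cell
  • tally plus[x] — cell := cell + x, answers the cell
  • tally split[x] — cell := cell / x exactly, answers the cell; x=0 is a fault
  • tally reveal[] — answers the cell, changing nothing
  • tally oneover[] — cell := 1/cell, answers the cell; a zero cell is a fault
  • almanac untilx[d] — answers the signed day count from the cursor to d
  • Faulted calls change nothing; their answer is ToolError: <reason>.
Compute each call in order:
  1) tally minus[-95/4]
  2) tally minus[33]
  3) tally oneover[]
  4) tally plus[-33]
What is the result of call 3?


// tally minus(x=-95/4) == 95/4
// tally minus(x=33) == -37/4
// tally oneover() == -4/37
// tally plus(x=-33) == -1225/37

Answer: -4/37


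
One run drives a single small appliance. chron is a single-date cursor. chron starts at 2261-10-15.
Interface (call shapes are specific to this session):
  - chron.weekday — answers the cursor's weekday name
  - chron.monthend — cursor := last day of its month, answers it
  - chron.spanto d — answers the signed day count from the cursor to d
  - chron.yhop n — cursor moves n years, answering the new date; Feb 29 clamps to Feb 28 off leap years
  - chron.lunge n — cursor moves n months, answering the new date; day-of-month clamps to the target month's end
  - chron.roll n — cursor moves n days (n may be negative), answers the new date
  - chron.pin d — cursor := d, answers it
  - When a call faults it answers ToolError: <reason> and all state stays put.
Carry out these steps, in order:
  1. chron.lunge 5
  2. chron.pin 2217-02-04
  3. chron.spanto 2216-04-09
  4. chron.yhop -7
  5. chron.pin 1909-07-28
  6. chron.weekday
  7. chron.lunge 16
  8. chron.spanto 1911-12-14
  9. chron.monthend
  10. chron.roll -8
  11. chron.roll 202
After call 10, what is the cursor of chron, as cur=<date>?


Answer: cur=1910-11-22

Derivation:
! chron.lunge(n=5) == 2262-03-15
! chron.pin(d=2217-02-04) == 2217-02-04
! chron.spanto(d=2216-04-09) == -301
! chron.yhop(n=-7) == 2210-02-04
! chron.pin(d=1909-07-28) == 1909-07-28
! chron.weekday() == Wednesday
! chron.lunge(n=16) == 1910-11-28
! chron.spanto(d=1911-12-14) == 381
! chron.monthend() == 1910-11-30
! chron.roll(n=-8) == 1910-11-22
! chron.roll(n=202) == 1911-06-12


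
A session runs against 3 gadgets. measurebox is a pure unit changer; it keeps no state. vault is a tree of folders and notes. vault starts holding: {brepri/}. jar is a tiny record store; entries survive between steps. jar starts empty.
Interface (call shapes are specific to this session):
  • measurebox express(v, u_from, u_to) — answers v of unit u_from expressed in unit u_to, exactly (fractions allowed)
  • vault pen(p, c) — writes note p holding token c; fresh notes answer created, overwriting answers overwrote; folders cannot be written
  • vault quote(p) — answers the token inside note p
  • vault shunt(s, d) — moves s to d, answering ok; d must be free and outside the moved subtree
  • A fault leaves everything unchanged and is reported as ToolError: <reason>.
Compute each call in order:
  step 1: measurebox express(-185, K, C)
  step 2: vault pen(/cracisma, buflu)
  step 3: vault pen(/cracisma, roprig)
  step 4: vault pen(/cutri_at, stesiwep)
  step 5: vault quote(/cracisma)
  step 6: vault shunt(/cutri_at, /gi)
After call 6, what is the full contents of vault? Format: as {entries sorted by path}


Answer: {brepri/, cracisma=roprig, gi=stesiwep}

Derivation:
Do: measurebox express[-185; K; C]
See: -9163/20
Do: vault pen[/cracisma; buflu]
See: created
Do: vault pen[/cracisma; roprig]
See: overwrote
Do: vault pen[/cutri_at; stesiwep]
See: created
Do: vault quote[/cracisma]
See: roprig
Do: vault shunt[/cutri_at; /gi]
See: ok


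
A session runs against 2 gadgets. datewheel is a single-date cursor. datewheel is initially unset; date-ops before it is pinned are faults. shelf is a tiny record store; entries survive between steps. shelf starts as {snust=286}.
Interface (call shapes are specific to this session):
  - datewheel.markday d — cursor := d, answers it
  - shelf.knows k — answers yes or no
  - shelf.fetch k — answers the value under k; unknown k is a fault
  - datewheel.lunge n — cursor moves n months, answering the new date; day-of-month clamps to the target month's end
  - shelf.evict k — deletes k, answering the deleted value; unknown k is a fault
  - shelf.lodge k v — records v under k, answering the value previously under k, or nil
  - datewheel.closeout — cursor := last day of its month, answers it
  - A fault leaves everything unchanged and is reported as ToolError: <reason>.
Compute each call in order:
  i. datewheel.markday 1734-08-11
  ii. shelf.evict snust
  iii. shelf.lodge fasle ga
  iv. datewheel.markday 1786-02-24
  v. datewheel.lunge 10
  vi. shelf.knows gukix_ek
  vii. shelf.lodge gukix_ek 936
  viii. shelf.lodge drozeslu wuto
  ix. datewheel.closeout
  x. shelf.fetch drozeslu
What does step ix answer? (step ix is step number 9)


Answer: 1786-12-31

Derivation:
·→ markday(d='1734-08-11')
·← 1734-08-11
·→ evict(k='snust')
·← 286
·→ lodge(k='fasle', v='ga')
·← nil
·→ markday(d='1786-02-24')
·← 1786-02-24
·→ lunge(n='10')
·← 1786-12-24
·→ knows(k='gukix_ek')
·← no
·→ lodge(k='gukix_ek', v='936')
·← nil
·→ lodge(k='drozeslu', v='wuto')
·← nil
·→ closeout()
·← 1786-12-31
·→ fetch(k='drozeslu')
·← wuto


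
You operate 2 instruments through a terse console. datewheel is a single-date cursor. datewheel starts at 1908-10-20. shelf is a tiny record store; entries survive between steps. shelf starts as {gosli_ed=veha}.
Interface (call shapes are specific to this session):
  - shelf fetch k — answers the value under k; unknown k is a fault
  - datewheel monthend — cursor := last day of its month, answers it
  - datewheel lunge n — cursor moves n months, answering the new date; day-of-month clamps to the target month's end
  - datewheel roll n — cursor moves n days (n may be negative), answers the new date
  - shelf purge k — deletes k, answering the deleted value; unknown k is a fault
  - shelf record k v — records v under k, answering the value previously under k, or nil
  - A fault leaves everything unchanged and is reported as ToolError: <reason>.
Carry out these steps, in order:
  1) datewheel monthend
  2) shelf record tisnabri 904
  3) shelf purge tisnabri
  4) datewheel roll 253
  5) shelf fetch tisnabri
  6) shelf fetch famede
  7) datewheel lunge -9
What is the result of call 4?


Invoking datewheel monthend, yielding 1908-10-31.
Now I run shelf record with tisnabri, 904, and get nil.
Using shelf purge with tisnabri, and observe 904.
I call datewheel roll with 253, — result: 1909-07-11.
Next I call shelf fetch with tisnabri, which returns ToolError: no such key tisnabri.
I run shelf fetch with famede, and get ToolError: no such key famede.
Using datewheel lunge with -9, and observe 1908-10-11.

Answer: 1909-07-11


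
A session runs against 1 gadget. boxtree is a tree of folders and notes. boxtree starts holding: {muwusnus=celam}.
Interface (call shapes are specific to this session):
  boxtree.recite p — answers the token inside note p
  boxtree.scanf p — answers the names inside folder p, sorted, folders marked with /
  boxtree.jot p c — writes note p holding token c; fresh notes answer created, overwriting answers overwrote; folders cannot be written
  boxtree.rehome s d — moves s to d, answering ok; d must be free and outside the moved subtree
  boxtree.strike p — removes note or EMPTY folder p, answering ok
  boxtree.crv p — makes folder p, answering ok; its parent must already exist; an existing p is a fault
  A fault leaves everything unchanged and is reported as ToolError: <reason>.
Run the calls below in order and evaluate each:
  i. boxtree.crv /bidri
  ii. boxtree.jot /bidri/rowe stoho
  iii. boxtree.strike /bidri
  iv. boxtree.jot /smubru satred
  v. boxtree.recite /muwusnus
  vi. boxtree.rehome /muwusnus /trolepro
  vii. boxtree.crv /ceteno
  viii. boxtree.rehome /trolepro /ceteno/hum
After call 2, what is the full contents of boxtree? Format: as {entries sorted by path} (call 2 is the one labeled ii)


Answer: {bidri/, bidri/rowe=stoho, muwusnus=celam}

Derivation:
>>> boxtree.crv p: /bidri
:: ok
>>> boxtree.jot p: /bidri/rowe c: stoho
:: created
>>> boxtree.strike p: /bidri
:: ToolError: not empty
>>> boxtree.jot p: /smubru c: satred
:: created
>>> boxtree.recite p: /muwusnus
:: celam
>>> boxtree.rehome s: /muwusnus d: /trolepro
:: ok
>>> boxtree.crv p: /ceteno
:: ok
>>> boxtree.rehome s: /trolepro d: /ceteno/hum
:: ok


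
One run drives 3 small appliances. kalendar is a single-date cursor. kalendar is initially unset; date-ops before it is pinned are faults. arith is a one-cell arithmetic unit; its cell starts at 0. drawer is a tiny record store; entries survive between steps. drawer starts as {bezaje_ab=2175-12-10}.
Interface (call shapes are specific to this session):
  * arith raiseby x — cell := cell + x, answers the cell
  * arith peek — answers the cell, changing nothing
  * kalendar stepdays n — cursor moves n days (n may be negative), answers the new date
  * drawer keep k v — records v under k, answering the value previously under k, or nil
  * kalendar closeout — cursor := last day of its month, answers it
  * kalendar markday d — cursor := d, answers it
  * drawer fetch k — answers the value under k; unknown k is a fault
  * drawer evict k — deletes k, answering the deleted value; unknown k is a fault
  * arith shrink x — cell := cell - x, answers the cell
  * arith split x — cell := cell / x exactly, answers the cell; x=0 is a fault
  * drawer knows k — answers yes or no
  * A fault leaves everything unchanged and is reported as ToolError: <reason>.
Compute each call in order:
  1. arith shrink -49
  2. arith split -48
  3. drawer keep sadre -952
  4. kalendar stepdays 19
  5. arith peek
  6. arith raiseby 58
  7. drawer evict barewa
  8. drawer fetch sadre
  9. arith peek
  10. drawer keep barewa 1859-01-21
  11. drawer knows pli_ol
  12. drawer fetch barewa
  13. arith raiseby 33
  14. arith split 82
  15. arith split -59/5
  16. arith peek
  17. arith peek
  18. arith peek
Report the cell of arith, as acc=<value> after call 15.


Answer: acc=-21595/232224

Derivation:
==> arith shrink(x='-49')
<== 49
==> arith split(x='-48')
<== -49/48
==> drawer keep(k='sadre', v='-952')
<== nil
==> kalendar stepdays(n='19')
<== ToolError: no date set
==> arith peek()
<== -49/48
==> arith raiseby(x='58')
<== 2735/48
==> drawer evict(k='barewa')
<== ToolError: no such key barewa
==> drawer fetch(k='sadre')
<== -952
==> arith peek()
<== 2735/48
==> drawer keep(k='barewa', v='1859-01-21')
<== nil
==> drawer knows(k='pli_ol')
<== no
==> drawer fetch(k='barewa')
<== 1859-01-21
==> arith raiseby(x='33')
<== 4319/48
==> arith split(x='82')
<== 4319/3936
==> arith split(x='-59/5')
<== -21595/232224
==> arith peek()
<== -21595/232224
==> arith peek()
<== -21595/232224
==> arith peek()
<== -21595/232224


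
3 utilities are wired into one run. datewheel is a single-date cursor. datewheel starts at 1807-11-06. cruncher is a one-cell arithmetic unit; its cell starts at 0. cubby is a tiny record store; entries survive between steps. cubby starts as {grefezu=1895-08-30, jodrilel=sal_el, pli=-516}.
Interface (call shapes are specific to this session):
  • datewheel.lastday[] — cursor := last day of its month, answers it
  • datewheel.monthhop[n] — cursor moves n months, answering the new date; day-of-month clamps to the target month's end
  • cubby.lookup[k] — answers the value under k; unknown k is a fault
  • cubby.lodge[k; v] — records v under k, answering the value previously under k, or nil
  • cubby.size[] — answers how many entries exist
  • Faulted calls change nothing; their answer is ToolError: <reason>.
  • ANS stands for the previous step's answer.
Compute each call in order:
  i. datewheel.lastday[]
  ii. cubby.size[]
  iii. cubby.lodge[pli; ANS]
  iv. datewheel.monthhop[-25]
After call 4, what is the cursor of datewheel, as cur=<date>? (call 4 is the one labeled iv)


Answer: cur=1805-10-30

Derivation:
Using datewheel.lastday, and observe 1807-11-30.
Using cubby.size, and get 3.
I use cubby.lodge using k→pli, v→ANS, which returns -516.
I invoke datewheel.monthhop using n→-25: 1805-10-30.


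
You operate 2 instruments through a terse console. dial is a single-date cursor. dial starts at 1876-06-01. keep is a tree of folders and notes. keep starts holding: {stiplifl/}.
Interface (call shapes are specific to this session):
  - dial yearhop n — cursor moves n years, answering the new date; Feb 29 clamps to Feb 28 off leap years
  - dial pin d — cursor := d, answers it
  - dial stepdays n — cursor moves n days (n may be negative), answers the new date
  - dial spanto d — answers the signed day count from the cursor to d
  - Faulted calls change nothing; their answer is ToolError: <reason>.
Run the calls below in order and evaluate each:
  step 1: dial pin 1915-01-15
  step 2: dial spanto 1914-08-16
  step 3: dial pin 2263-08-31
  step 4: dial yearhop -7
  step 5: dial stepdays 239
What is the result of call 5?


Answer: 2257-04-27

Derivation:
-> dial pin(d=1915-01-15)
<- 1915-01-15
-> dial spanto(d=1914-08-16)
<- -152
-> dial pin(d=2263-08-31)
<- 2263-08-31
-> dial yearhop(n=-7)
<- 2256-08-31
-> dial stepdays(n=239)
<- 2257-04-27


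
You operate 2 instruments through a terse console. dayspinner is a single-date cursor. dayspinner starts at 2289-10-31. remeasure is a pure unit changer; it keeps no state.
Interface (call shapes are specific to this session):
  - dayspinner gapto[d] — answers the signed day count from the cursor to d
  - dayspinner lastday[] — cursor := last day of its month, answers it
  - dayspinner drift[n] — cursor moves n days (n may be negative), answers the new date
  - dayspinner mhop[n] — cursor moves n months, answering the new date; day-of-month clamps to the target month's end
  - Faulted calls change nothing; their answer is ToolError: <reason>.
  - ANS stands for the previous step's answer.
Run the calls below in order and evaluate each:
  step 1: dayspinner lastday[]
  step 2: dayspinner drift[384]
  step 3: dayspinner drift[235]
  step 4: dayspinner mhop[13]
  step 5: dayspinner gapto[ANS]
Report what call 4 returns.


Answer: 2292-08-12

Derivation:
# 1. dayspinner lastday() => 2289-10-31
# 2. dayspinner drift(n=384) => 2290-11-19
# 3. dayspinner drift(n=235) => 2291-07-12
# 4. dayspinner mhop(n=13) => 2292-08-12
# 5. dayspinner gapto(d=ANS) => 0


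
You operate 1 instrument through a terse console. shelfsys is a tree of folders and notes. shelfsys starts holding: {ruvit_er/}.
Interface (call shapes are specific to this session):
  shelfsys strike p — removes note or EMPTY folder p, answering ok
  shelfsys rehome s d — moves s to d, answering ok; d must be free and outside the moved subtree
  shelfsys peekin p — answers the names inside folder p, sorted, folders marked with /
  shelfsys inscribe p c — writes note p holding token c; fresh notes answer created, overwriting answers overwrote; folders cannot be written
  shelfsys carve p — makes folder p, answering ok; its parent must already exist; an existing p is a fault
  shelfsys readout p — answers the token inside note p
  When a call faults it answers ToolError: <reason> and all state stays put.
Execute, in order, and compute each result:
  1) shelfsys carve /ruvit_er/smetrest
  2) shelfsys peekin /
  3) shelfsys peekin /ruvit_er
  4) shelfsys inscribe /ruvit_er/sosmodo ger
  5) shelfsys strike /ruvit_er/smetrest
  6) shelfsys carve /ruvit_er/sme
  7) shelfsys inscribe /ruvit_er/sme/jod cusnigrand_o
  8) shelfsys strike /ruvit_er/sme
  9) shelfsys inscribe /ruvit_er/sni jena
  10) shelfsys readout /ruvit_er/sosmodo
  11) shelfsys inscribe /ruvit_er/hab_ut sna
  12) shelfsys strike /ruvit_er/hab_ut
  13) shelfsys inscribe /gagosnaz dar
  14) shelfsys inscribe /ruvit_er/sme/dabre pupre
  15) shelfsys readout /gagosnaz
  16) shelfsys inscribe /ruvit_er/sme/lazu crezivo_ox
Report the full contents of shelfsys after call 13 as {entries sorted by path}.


Answer: {gagosnaz=dar, ruvit_er/, ruvit_er/sme/, ruvit_er/sme/jod=cusnigrand_o, ruvit_er/sni=jena, ruvit_er/sosmodo=ger}

Derivation:
Act: shelfsys carve[p='/ruvit_er/smetrest']
Obs: ok
Act: shelfsys peekin[p='/']
Obs: [ruvit_er/]
Act: shelfsys peekin[p='/ruvit_er']
Obs: [smetrest/]
Act: shelfsys inscribe[p='/ruvit_er/sosmodo'; c='ger']
Obs: created
Act: shelfsys strike[p='/ruvit_er/smetrest']
Obs: ok
Act: shelfsys carve[p='/ruvit_er/sme']
Obs: ok
Act: shelfsys inscribe[p='/ruvit_er/sme/jod'; c='cusnigrand_o']
Obs: created
Act: shelfsys strike[p='/ruvit_er/sme']
Obs: ToolError: not empty
Act: shelfsys inscribe[p='/ruvit_er/sni'; c='jena']
Obs: created
Act: shelfsys readout[p='/ruvit_er/sosmodo']
Obs: ger
Act: shelfsys inscribe[p='/ruvit_er/hab_ut'; c='sna']
Obs: created
Act: shelfsys strike[p='/ruvit_er/hab_ut']
Obs: ok
Act: shelfsys inscribe[p='/gagosnaz'; c='dar']
Obs: created
Act: shelfsys inscribe[p='/ruvit_er/sme/dabre'; c='pupre']
Obs: created
Act: shelfsys readout[p='/gagosnaz']
Obs: dar
Act: shelfsys inscribe[p='/ruvit_er/sme/lazu'; c='crezivo_ox']
Obs: created


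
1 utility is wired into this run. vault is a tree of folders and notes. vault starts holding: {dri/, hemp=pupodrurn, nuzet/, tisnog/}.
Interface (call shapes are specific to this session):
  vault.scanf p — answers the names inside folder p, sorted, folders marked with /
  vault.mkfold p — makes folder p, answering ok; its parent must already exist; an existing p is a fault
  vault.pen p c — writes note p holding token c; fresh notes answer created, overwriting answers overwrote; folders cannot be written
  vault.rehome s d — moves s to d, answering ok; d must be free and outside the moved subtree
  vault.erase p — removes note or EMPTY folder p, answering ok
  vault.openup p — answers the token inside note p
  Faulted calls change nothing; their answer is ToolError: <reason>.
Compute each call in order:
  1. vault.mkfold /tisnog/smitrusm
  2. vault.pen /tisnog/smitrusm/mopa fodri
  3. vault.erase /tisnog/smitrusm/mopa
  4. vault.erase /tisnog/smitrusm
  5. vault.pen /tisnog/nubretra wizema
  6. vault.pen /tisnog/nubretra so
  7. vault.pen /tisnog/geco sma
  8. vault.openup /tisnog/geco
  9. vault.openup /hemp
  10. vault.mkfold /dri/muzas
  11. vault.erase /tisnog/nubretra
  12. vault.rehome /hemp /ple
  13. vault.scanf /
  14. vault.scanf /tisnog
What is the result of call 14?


Answer: [geco]

Derivation:
Act: vault.mkfold[p: /tisnog/smitrusm]
Obs: ok
Act: vault.pen[p: /tisnog/smitrusm/mopa; c: fodri]
Obs: created
Act: vault.erase[p: /tisnog/smitrusm/mopa]
Obs: ok
Act: vault.erase[p: /tisnog/smitrusm]
Obs: ok
Act: vault.pen[p: /tisnog/nubretra; c: wizema]
Obs: created
Act: vault.pen[p: /tisnog/nubretra; c: so]
Obs: overwrote
Act: vault.pen[p: /tisnog/geco; c: sma]
Obs: created
Act: vault.openup[p: /tisnog/geco]
Obs: sma
Act: vault.openup[p: /hemp]
Obs: pupodrurn
Act: vault.mkfold[p: /dri/muzas]
Obs: ok
Act: vault.erase[p: /tisnog/nubretra]
Obs: ok
Act: vault.rehome[s: /hemp; d: /ple]
Obs: ok
Act: vault.scanf[p: /]
Obs: [dri/, nuzet/, ple, tisnog/]
Act: vault.scanf[p: /tisnog]
Obs: [geco]


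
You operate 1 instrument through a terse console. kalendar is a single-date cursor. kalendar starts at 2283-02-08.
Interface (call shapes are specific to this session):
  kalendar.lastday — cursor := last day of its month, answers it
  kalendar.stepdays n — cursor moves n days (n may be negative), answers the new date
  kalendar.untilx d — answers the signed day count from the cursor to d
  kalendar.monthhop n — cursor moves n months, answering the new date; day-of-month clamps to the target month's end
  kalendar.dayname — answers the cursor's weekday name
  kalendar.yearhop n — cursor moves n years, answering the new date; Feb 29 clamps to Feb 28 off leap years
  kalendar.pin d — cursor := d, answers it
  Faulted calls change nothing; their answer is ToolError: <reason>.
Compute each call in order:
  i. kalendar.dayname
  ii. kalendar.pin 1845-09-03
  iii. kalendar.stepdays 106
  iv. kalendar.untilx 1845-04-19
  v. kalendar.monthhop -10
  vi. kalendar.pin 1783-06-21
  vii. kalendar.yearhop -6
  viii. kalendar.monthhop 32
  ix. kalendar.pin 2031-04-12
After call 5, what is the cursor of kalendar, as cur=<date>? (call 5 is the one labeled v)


Answer: cur=1845-02-18

Derivation:
I run kalendar.dayname, yielding Thursday.
I use kalendar.pin using d='1845-09-03', and get 1845-09-03.
I call kalendar.stepdays using n='106', and see 1845-12-18.
Now I run kalendar.untilx using d='1845-04-19', and get -243.
Using kalendar.monthhop using n='-10', and get 1845-02-18.
Invoking kalendar.pin using d='1783-06-21', and get 1783-06-21.
I invoke kalendar.yearhop using n='-6', yielding 1777-06-21.
I run kalendar.monthhop using n='32': 1780-02-21.
Using kalendar.pin using d='2031-04-12', — result: 2031-04-12.


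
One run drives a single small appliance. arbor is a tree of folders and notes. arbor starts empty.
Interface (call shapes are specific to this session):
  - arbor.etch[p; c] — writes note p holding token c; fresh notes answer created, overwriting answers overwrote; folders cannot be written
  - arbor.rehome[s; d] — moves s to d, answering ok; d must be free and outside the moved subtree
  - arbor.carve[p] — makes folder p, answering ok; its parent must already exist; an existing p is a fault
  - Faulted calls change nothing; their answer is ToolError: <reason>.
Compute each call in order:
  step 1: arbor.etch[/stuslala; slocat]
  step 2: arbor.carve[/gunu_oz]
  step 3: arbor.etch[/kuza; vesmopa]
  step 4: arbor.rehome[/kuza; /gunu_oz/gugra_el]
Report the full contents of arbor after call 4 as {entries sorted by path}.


Answer: {gunu_oz/, gunu_oz/gugra_el=vesmopa, stuslala=slocat}

Derivation:
==> arbor.etch(p→/stuslala, c→slocat)
<== created
==> arbor.carve(p→/gunu_oz)
<== ok
==> arbor.etch(p→/kuza, c→vesmopa)
<== created
==> arbor.rehome(s→/kuza, d→/gunu_oz/gugra_el)
<== ok


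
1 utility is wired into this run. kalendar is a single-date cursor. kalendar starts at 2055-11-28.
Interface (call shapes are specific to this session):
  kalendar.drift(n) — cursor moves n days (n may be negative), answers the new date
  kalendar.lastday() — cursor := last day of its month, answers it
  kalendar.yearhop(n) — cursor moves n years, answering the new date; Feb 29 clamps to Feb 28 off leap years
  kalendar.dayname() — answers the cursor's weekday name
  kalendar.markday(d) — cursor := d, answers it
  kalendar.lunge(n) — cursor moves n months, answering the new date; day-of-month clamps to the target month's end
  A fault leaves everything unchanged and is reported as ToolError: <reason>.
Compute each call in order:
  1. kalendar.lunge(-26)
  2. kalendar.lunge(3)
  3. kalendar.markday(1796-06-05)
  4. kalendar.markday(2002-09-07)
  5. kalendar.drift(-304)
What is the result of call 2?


I call kalendar.lunge(n→-26), and observe 2053-09-28.
Invoking kalendar.lunge(n→3), yielding 2053-12-28.
I try kalendar.markday(d→1796-06-05), and observe 1796-06-05.
Now I run kalendar.markday(d→2002-09-07), and see 2002-09-07.
I use kalendar.drift(n→-304), — result: 2001-11-07.

Answer: 2053-12-28
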